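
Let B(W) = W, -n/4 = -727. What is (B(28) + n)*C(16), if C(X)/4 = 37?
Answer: 434528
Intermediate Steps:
n = 2908 (n = -4*(-727) = 2908)
C(X) = 148 (C(X) = 4*37 = 148)
(B(28) + n)*C(16) = (28 + 2908)*148 = 2936*148 = 434528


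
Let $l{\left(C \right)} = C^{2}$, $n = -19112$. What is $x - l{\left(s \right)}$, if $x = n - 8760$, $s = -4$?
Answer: $-27888$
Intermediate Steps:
$x = -27872$ ($x = -19112 - 8760 = -27872$)
$x - l{\left(s \right)} = -27872 - \left(-4\right)^{2} = -27872 - 16 = -27888$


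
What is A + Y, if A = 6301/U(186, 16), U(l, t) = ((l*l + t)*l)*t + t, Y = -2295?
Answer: -236397221459/103005328 ≈ -2295.0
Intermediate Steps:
U(l, t) = t + l*t*(t + l**2) (U(l, t) = ((l**2 + t)*l)*t + t = ((t + l**2)*l)*t + t = (l*(t + l**2))*t + t = l*t*(t + l**2) + t = t + l*t*(t + l**2))
A = 6301/103005328 (A = 6301/((16*(1 + 186**3 + 186*16))) = 6301/((16*(1 + 6434856 + 2976))) = 6301/((16*6437833)) = 6301/103005328 ≈ 6.1172e-5)
A + Y = 6301/103005328 - 2295 = -236397221459/103005328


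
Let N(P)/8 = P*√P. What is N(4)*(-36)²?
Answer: 82944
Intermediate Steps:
N(P) = 8*P^(3/2) (N(P) = 8*(P*√P) = 8*P^(3/2))
N(4)*(-36)² = (8*4^(3/2))*(-36)² = (8*8)*1296 = 64*1296 = 82944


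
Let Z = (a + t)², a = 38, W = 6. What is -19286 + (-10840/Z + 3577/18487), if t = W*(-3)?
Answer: -510053861/26410 ≈ -19313.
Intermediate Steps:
t = -18 (t = 6*(-3) = -18)
Z = 400 (Z = (38 - 18)² = 20² = 400)
-19286 + (-10840/Z + 3577/18487) = -19286 + (-10840/400 + 3577/18487) = -19286 + (-10840*1/400 + 3577*(1/18487)) = -19286 + (-271/10 + 511/2641) = -19286 - 710601/26410 = -510053861/26410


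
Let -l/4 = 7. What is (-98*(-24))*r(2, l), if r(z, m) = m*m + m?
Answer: 1778112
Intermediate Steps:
l = -28 (l = -4*7 = -28)
r(z, m) = m + m² (r(z, m) = m² + m = m + m²)
(-98*(-24))*r(2, l) = (-98*(-24))*(-28*(1 - 28)) = 2352*(-28*(-27)) = 2352*756 = 1778112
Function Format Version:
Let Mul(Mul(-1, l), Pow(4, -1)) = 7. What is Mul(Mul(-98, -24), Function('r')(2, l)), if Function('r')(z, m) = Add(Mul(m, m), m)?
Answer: 1778112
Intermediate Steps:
l = -28 (l = Mul(-4, 7) = -28)
Function('r')(z, m) = Add(m, Pow(m, 2)) (Function('r')(z, m) = Add(Pow(m, 2), m) = Add(m, Pow(m, 2)))
Mul(Mul(-98, -24), Function('r')(2, l)) = Mul(Mul(-98, -24), Mul(-28, Add(1, -28))) = Mul(2352, Mul(-28, -27)) = Mul(2352, 756) = 1778112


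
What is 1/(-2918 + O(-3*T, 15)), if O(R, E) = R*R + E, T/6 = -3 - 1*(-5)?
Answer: -1/1607 ≈ -0.00062228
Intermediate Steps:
T = 12 (T = 6*(-3 - 1*(-5)) = 6*(-3 + 5) = 6*2 = 12)
O(R, E) = E + R² (O(R, E) = R² + E = E + R²)
1/(-2918 + O(-3*T, 15)) = 1/(-2918 + (15 + (-3*12)²)) = 1/(-2918 + (15 + (-36)²)) = 1/(-2918 + (15 + 1296)) = 1/(-2918 + 1311) = 1/(-1607) = -1/1607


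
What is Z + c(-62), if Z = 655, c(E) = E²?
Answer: 4499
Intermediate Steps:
Z + c(-62) = 655 + (-62)² = 655 + 3844 = 4499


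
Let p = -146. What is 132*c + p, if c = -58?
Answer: -7802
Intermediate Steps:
132*c + p = 132*(-58) - 146 = -7656 - 146 = -7802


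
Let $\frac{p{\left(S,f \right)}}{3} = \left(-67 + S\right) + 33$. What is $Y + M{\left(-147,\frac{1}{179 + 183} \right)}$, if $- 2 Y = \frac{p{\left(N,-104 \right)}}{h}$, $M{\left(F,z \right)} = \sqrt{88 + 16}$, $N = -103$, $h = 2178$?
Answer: $\frac{137}{1452} + 2 \sqrt{26} \approx 10.292$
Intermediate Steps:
$p{\left(S,f \right)} = -102 + 3 S$ ($p{\left(S,f \right)} = 3 \left(\left(-67 + S\right) + 33\right) = 3 \left(-34 + S\right) = -102 + 3 S$)
$M{\left(F,z \right)} = 2 \sqrt{26}$ ($M{\left(F,z \right)} = \sqrt{104} = 2 \sqrt{26}$)
$Y = \frac{137}{1452}$ ($Y = - \frac{\left(-102 + 3 \left(-103\right)\right) \frac{1}{2178}}{2} = - \frac{\left(-102 - 309\right) \frac{1}{2178}}{2} = - \frac{\left(-411\right) \frac{1}{2178}}{2} = \left(- \frac{1}{2}\right) \left(- \frac{137}{726}\right) = \frac{137}{1452} \approx 0.094353$)
$Y + M{\left(-147,\frac{1}{179 + 183} \right)} = \frac{137}{1452} + 2 \sqrt{26}$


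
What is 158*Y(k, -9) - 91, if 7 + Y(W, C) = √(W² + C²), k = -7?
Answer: -1197 + 158*√130 ≈ 604.48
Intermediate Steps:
Y(W, C) = -7 + √(C² + W²) (Y(W, C) = -7 + √(W² + C²) = -7 + √(C² + W²))
158*Y(k, -9) - 91 = 158*(-7 + √((-9)² + (-7)²)) - 91 = 158*(-7 + √(81 + 49)) - 91 = 158*(-7 + √130) - 91 = (-1106 + 158*√130) - 91 = -1197 + 158*√130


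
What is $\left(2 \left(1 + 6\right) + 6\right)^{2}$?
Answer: $400$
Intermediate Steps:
$\left(2 \left(1 + 6\right) + 6\right)^{2} = \left(2 \cdot 7 + 6\right)^{2} = \left(14 + 6\right)^{2} = 20^{2} = 400$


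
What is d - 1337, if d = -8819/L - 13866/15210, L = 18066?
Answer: -20431703387/15265770 ≈ -1338.4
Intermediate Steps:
d = -21368897/15265770 (d = -8819/18066 - 13866/15210 = -8819*1/18066 - 13866*1/15210 = -8819/18066 - 2311/2535 = -21368897/15265770 ≈ -1.3998)
d - 1337 = -21368897/15265770 - 1337 = -20431703387/15265770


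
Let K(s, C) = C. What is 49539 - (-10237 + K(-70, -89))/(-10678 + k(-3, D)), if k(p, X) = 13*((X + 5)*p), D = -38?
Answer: 465210423/9391 ≈ 49538.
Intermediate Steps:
k(p, X) = 13*p*(5 + X) (k(p, X) = 13*((5 + X)*p) = 13*(p*(5 + X)) = 13*p*(5 + X))
49539 - (-10237 + K(-70, -89))/(-10678 + k(-3, D)) = 49539 - (-10237 - 89)/(-10678 + 13*(-3)*(5 - 38)) = 49539 - (-10326)/(-10678 + 13*(-3)*(-33)) = 49539 - (-10326)/(-10678 + 1287) = 49539 - (-10326)/(-9391) = 49539 - (-10326)*(-1)/9391 = 49539 - 1*10326/9391 = 49539 - 10326/9391 = 465210423/9391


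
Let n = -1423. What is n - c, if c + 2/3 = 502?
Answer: -5773/3 ≈ -1924.3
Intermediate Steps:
c = 1504/3 (c = -⅔ + 502 = 1504/3 ≈ 501.33)
n - c = -1423 - 1*1504/3 = -1423 - 1504/3 = -5773/3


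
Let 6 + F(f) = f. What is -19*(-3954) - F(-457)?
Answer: 75589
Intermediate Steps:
F(f) = -6 + f
-19*(-3954) - F(-457) = -19*(-3954) - (-6 - 457) = 75126 - 1*(-463) = 75126 + 463 = 75589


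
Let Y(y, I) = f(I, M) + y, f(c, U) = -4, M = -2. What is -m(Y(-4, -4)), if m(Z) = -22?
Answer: 22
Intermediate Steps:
Y(y, I) = -4 + y
-m(Y(-4, -4)) = -1*(-22) = 22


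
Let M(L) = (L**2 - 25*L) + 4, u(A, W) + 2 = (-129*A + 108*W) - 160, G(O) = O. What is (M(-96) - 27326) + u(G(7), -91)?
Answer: -26599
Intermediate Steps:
u(A, W) = -162 - 129*A + 108*W (u(A, W) = -2 + ((-129*A + 108*W) - 160) = -2 + (-160 - 129*A + 108*W) = -162 - 129*A + 108*W)
M(L) = 4 + L**2 - 25*L
(M(-96) - 27326) + u(G(7), -91) = ((4 + (-96)**2 - 25*(-96)) - 27326) + (-162 - 129*7 + 108*(-91)) = ((4 + 9216 + 2400) - 27326) + (-162 - 903 - 9828) = (11620 - 27326) - 10893 = -15706 - 10893 = -26599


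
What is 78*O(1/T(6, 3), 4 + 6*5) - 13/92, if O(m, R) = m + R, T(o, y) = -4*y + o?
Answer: 242775/92 ≈ 2638.9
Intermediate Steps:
T(o, y) = o - 4*y
O(m, R) = R + m
78*O(1/T(6, 3), 4 + 6*5) - 13/92 = 78*((4 + 6*5) + 1/(6 - 4*3)) - 13/92 = 78*((4 + 30) + 1/(6 - 12)) - 13*1/92 = 78*(34 + 1/(-6)) - 13/92 = 78*(34 - ⅙) - 13/92 = 78*(203/6) - 13/92 = 2639 - 13/92 = 242775/92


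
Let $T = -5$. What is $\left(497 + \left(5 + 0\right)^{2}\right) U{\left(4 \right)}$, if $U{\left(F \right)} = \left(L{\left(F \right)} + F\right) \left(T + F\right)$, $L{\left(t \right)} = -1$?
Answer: $-1566$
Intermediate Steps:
$U{\left(F \right)} = \left(-1 + F\right) \left(-5 + F\right)$
$\left(497 + \left(5 + 0\right)^{2}\right) U{\left(4 \right)} = \left(497 + \left(5 + 0\right)^{2}\right) \left(5 + 4^{2} - 24\right) = \left(497 + 5^{2}\right) \left(5 + 16 - 24\right) = \left(497 + 25\right) \left(-3\right) = 522 \left(-3\right) = -1566$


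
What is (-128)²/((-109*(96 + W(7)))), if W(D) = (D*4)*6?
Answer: -2048/3597 ≈ -0.56936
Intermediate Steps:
W(D) = 24*D (W(D) = (4*D)*6 = 24*D)
(-128)²/((-109*(96 + W(7)))) = (-128)²/((-109*(96 + 24*7))) = 16384/((-109*(96 + 168))) = 16384/((-109*264)) = 16384/(-28776) = 16384*(-1/28776) = -2048/3597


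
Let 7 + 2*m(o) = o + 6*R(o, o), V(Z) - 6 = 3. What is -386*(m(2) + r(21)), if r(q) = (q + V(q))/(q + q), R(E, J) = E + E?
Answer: -27599/7 ≈ -3942.7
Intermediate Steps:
R(E, J) = 2*E
V(Z) = 9 (V(Z) = 6 + 3 = 9)
r(q) = (9 + q)/(2*q) (r(q) = (q + 9)/(q + q) = (9 + q)/((2*q)) = (9 + q)*(1/(2*q)) = (9 + q)/(2*q))
m(o) = -7/2 + 13*o/2 (m(o) = -7/2 + (o + 6*(2*o))/2 = -7/2 + (o + 12*o)/2 = -7/2 + (13*o)/2 = -7/2 + 13*o/2)
-386*(m(2) + r(21)) = -386*((-7/2 + (13/2)*2) + (½)*(9 + 21)/21) = -386*((-7/2 + 13) + (½)*(1/21)*30) = -386*(19/2 + 5/7) = -386*143/14 = -27599/7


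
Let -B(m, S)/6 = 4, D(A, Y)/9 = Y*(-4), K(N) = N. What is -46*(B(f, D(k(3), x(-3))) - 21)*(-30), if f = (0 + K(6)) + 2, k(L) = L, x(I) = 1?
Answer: -62100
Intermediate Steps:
D(A, Y) = -36*Y (D(A, Y) = 9*(Y*(-4)) = 9*(-4*Y) = -36*Y)
f = 8 (f = (0 + 6) + 2 = 6 + 2 = 8)
B(m, S) = -24 (B(m, S) = -6*4 = -24)
-46*(B(f, D(k(3), x(-3))) - 21)*(-30) = -46*(-24 - 21)*(-30) = -46*(-45)*(-30) = 2070*(-30) = -62100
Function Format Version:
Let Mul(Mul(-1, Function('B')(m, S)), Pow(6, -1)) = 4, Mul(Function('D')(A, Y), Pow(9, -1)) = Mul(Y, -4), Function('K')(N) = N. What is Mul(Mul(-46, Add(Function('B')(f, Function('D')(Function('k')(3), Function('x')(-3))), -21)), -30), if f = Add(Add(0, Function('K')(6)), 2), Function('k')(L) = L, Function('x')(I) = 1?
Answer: -62100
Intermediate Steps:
Function('D')(A, Y) = Mul(-36, Y) (Function('D')(A, Y) = Mul(9, Mul(Y, -4)) = Mul(9, Mul(-4, Y)) = Mul(-36, Y))
f = 8 (f = Add(Add(0, 6), 2) = Add(6, 2) = 8)
Function('B')(m, S) = -24 (Function('B')(m, S) = Mul(-6, 4) = -24)
Mul(Mul(-46, Add(Function('B')(f, Function('D')(Function('k')(3), Function('x')(-3))), -21)), -30) = Mul(Mul(-46, Add(-24, -21)), -30) = Mul(Mul(-46, -45), -30) = Mul(2070, -30) = -62100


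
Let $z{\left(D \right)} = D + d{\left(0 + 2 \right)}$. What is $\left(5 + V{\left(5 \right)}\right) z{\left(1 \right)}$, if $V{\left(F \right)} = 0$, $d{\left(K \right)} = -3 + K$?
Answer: $0$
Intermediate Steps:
$z{\left(D \right)} = -1 + D$ ($z{\left(D \right)} = D + \left(-3 + \left(0 + 2\right)\right) = D + \left(-3 + 2\right) = D - 1 = -1 + D$)
$\left(5 + V{\left(5 \right)}\right) z{\left(1 \right)} = \left(5 + 0\right) \left(-1 + 1\right) = 5 \cdot 0 = 0$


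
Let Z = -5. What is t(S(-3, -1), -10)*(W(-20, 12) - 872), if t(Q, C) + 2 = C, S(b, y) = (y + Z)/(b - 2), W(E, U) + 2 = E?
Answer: 10728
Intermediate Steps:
W(E, U) = -2 + E
S(b, y) = (-5 + y)/(-2 + b) (S(b, y) = (y - 5)/(b - 2) = (-5 + y)/(-2 + b))
t(Q, C) = -2 + C
t(S(-3, -1), -10)*(W(-20, 12) - 872) = (-2 - 10)*((-2 - 20) - 872) = -12*(-22 - 872) = -12*(-894) = 10728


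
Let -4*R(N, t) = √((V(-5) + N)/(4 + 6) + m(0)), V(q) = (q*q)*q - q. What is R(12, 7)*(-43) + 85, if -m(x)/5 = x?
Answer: 85 + 129*I*√30/20 ≈ 85.0 + 35.328*I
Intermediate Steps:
m(x) = -5*x
V(q) = q³ - q (V(q) = q²*q - q = q³ - q)
R(N, t) = -√(-12 + N/10)/4 (R(N, t) = -√((((-5)³ - 1*(-5)) + N)/(4 + 6) - 5*0)/4 = -√(((-125 + 5) + N)/10 + 0)/4 = -√((-120 + N)*(⅒) + 0)/4 = -√((-12 + N/10) + 0)/4 = -√(-12 + N/10)/4)
R(12, 7)*(-43) + 85 = -√(-1200 + 10*12)/40*(-43) + 85 = -√(-1200 + 120)/40*(-43) + 85 = -3*I*√30/20*(-43) + 85 = 129*I*√30/20 + 85 = 85 + 129*I*√30/20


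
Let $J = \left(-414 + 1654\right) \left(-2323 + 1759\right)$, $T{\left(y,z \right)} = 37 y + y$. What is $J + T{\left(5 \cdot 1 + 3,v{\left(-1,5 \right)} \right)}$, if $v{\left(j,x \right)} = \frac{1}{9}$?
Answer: $-699056$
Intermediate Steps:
$v{\left(j,x \right)} = \frac{1}{9}$
$T{\left(y,z \right)} = 38 y$
$J = -699360$ ($J = 1240 \left(-564\right) = -699360$)
$J + T{\left(5 \cdot 1 + 3,v{\left(-1,5 \right)} \right)} = -699360 + 38 \left(5 \cdot 1 + 3\right) = -699360 + 38 \left(5 + 3\right) = -699360 + 38 \cdot 8 = -699360 + 304 = -699056$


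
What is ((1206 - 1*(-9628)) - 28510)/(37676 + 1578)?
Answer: -8838/19627 ≈ -0.45030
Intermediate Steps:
((1206 - 1*(-9628)) - 28510)/(37676 + 1578) = ((1206 + 9628) - 28510)/39254 = (10834 - 28510)*(1/39254) = -17676*1/39254 = -8838/19627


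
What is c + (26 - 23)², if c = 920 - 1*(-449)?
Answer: 1378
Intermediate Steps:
c = 1369 (c = 920 + 449 = 1369)
c + (26 - 23)² = 1369 + (26 - 23)² = 1369 + 3² = 1369 + 9 = 1378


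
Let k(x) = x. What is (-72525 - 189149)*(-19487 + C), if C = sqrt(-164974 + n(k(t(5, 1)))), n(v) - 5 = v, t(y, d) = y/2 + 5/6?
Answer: 5099241238 - 261674*I*sqrt(1484691)/3 ≈ 5.0992e+9 - 1.0628e+8*I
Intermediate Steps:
t(y, d) = 5/6 + y/2 (t(y, d) = y*(1/2) + 5*(1/6) = y/2 + 5/6 = 5/6 + y/2)
n(v) = 5 + v
C = I*sqrt(1484691)/3 (C = sqrt(-164974 + (5 + (5/6 + (1/2)*5))) = sqrt(-164974 + (5 + (5/6 + 5/2))) = sqrt(-164974 + (5 + 10/3)) = sqrt(-164974 + 25/3) = sqrt(-494897/3) = I*sqrt(1484691)/3 ≈ 406.16*I)
(-72525 - 189149)*(-19487 + C) = (-72525 - 189149)*(-19487 + I*sqrt(1484691)/3) = -261674*(-19487 + I*sqrt(1484691)/3) = 5099241238 - 261674*I*sqrt(1484691)/3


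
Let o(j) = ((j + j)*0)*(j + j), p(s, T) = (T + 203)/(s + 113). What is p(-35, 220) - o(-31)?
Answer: 141/26 ≈ 5.4231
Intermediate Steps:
p(s, T) = (203 + T)/(113 + s)
o(j) = 0 (o(j) = ((2*j)*0)*(2*j) = 0*(2*j) = 0)
p(-35, 220) - o(-31) = (203 + 220)/(113 - 35) - 1*0 = 423/78 + 0 = (1/78)*423 + 0 = 141/26 + 0 = 141/26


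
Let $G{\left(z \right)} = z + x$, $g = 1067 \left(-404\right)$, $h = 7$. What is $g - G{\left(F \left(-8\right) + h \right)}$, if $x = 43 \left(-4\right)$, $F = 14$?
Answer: $-430791$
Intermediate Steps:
$x = -172$
$g = -431068$
$G{\left(z \right)} = -172 + z$ ($G{\left(z \right)} = z - 172 = -172 + z$)
$g - G{\left(F \left(-8\right) + h \right)} = -431068 - \left(-172 + \left(14 \left(-8\right) + 7\right)\right) = -431068 - \left(-172 + \left(-112 + 7\right)\right) = -431068 - \left(-172 - 105\right) = -431068 - -277 = -431068 + 277 = -430791$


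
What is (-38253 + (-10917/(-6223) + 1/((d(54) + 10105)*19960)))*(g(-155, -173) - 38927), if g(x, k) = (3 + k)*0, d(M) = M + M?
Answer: 38549088007407436351/25889137960 ≈ 1.4890e+9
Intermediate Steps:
d(M) = 2*M
g(x, k) = 0
(-38253 + (-10917/(-6223) + 1/((d(54) + 10105)*19960)))*(g(-155, -173) - 38927) = (-38253 + (-10917/(-6223) + 1/((2*54 + 10105)*19960)))*(0 - 38927) = (-38253 + (-10917*(-1/6223) + (1/19960)/(108 + 10105)))*(-38927) = (-38253 + (10917/6223 + (1/19960)/10213))*(-38927) = (-38253 + (10917/6223 + (1/10213)*(1/19960)))*(-38927) = (-38253 + (10917/6223 + 1/203851480))*(-38927) = (-38253 + 317920944769/181223965720)*(-38927) = -6932042439742391/181223965720*(-38927) = 38549088007407436351/25889137960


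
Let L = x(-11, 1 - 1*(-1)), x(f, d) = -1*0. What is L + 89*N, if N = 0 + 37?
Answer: 3293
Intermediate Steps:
x(f, d) = 0
L = 0
N = 37
L + 89*N = 0 + 89*37 = 0 + 3293 = 3293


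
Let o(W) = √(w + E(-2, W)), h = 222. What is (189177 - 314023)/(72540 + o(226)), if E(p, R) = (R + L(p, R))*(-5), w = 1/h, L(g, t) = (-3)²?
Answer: -2010505002480/1168175716049 + 124846*I*√57908478/1168175716049 ≈ -1.7211 + 0.00081328*I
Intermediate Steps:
L(g, t) = 9
w = 1/222 ≈ 0.0045045
E(p, R) = -45 - 5*R (E(p, R) = (R + 9)*(-5) = (9 + R)*(-5) = -45 - 5*R)
o(W) = √(-9989/222 - 5*W) (o(W) = √(1/222 + (-45 - 5*W)) = √(-9989/222 - 5*W))
(189177 - 314023)/(72540 + o(226)) = (189177 - 314023)/(72540 + √(-2217558 - 246420*226)/222) = -124846/(72540 + √(-2217558 - 55690920)/222) = -124846/(72540 + √(-57908478)/222) = -124846/(72540 + (I*√57908478)/222) = -124846/(72540 + I*√57908478/222)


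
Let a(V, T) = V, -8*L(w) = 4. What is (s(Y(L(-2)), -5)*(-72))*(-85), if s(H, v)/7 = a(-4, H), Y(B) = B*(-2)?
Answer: -171360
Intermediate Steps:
L(w) = -½ (L(w) = -⅛*4 = -½)
Y(B) = -2*B
s(H, v) = -28 (s(H, v) = 7*(-4) = -28)
(s(Y(L(-2)), -5)*(-72))*(-85) = -28*(-72)*(-85) = 2016*(-85) = -171360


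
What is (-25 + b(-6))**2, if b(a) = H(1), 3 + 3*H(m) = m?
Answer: 5929/9 ≈ 658.78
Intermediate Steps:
H(m) = -1 + m/3
b(a) = -2/3 (b(a) = -1 + (1/3)*1 = -1 + 1/3 = -2/3)
(-25 + b(-6))**2 = (-25 - 2/3)**2 = (-77/3)**2 = 5929/9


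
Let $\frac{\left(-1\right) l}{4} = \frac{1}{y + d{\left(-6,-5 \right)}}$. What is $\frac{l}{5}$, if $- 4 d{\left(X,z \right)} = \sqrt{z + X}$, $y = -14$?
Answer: $\frac{896}{15735} - \frac{16 i \sqrt{11}}{15735} \approx 0.056943 - 0.0033725 i$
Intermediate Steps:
$d{\left(X,z \right)} = - \frac{\sqrt{X + z}}{4}$ ($d{\left(X,z \right)} = - \frac{\sqrt{z + X}}{4} = - \frac{\sqrt{X + z}}{4}$)
$l = - \frac{4}{-14 - \frac{i \sqrt{11}}{4}}$ ($l = - \frac{4}{-14 - \frac{\sqrt{-6 - 5}}{4}} = - \frac{4}{-14 - \frac{\sqrt{-11}}{4}} = - \frac{4}{-14 - \frac{i \sqrt{11}}{4}} \approx 0.28472 - 0.016862 i$)
$\frac{l}{5} = \frac{\frac{896}{3147} - \frac{16 i \sqrt{11}}{3147}}{5} = \left(\frac{896}{3147} - \frac{16 i \sqrt{11}}{3147}\right) \frac{1}{5} = \frac{896}{15735} - \frac{16 i \sqrt{11}}{15735}$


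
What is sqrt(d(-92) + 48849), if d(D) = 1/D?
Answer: sqrt(103364461)/46 ≈ 221.02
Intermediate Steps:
sqrt(d(-92) + 48849) = sqrt(1/(-92) + 48849) = sqrt(-1/92 + 48849) = sqrt(4494107/92) = sqrt(103364461)/46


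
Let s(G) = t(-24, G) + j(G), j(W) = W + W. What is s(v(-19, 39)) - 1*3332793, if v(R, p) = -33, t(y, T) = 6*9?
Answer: -3332805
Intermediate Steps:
j(W) = 2*W
t(y, T) = 54
s(G) = 54 + 2*G
s(v(-19, 39)) - 1*3332793 = (54 + 2*(-33)) - 1*3332793 = (54 - 66) - 3332793 = -12 - 3332793 = -3332805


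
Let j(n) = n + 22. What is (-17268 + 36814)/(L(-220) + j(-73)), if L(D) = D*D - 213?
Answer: 9773/24068 ≈ 0.40606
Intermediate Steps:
L(D) = -213 + D² (L(D) = D² - 213 = -213 + D²)
j(n) = 22 + n
(-17268 + 36814)/(L(-220) + j(-73)) = (-17268 + 36814)/((-213 + (-220)²) + (22 - 73)) = 19546/((-213 + 48400) - 51) = 19546/(48187 - 51) = 19546/48136 = 19546*(1/48136) = 9773/24068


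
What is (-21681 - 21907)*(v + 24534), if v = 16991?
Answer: -1809991700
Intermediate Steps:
(-21681 - 21907)*(v + 24534) = (-21681 - 21907)*(16991 + 24534) = -43588*41525 = -1809991700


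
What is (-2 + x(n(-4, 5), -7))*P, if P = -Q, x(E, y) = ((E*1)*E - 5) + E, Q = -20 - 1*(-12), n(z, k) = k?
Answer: 184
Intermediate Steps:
Q = -8 (Q = -20 + 12 = -8)
x(E, y) = -5 + E + E**2 (x(E, y) = (E*E - 5) + E = (E**2 - 5) + E = (-5 + E**2) + E = -5 + E + E**2)
P = 8 (P = -1*(-8) = 8)
(-2 + x(n(-4, 5), -7))*P = (-2 + (-5 + 5 + 5**2))*8 = (-2 + (-5 + 5 + 25))*8 = (-2 + 25)*8 = 23*8 = 184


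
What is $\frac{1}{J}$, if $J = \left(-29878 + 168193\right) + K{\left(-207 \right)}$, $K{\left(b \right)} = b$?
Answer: $\frac{1}{138108} \approx 7.2407 \cdot 10^{-6}$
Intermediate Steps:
$J = 138108$ ($J = \left(-29878 + 168193\right) - 207 = 138315 - 207 = 138108$)
$\frac{1}{J} = \frac{1}{138108}$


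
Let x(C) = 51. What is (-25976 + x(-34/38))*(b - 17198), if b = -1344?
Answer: 480701350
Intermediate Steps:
(-25976 + x(-34/38))*(b - 17198) = (-25976 + 51)*(-1344 - 17198) = -25925*(-18542) = 480701350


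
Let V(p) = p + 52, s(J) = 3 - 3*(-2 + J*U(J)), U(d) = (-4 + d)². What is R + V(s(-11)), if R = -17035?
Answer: -9549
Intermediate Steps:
s(J) = 9 - 3*J*(-4 + J)² (s(J) = 3 - 3*(-2 + J*(-4 + J)²) = 3 + (6 - 3*J*(-4 + J)²) = 9 - 3*J*(-4 + J)²)
V(p) = 52 + p
R + V(s(-11)) = -17035 + (52 + (9 - 3*(-11)*(-4 - 11)²)) = -17035 + (52 + (9 - 3*(-11)*(-15)²)) = -17035 + (52 + (9 - 3*(-11)*225)) = -17035 + (52 + (9 + 7425)) = -17035 + (52 + 7434) = -17035 + 7486 = -9549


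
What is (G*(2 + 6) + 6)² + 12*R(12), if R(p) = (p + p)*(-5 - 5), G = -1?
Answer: -2876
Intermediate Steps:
R(p) = -20*p (R(p) = (2*p)*(-10) = -20*p)
(G*(2 + 6) + 6)² + 12*R(12) = (-(2 + 6) + 6)² + 12*(-20*12) = (-1*8 + 6)² + 12*(-240) = (-8 + 6)² - 2880 = (-2)² - 2880 = 4 - 2880 = -2876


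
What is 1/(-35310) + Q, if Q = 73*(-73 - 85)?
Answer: -407265541/35310 ≈ -11534.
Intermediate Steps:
Q = -11534 (Q = 73*(-158) = -11534)
1/(-35310) + Q = 1/(-35310) - 11534 = -1/35310 - 11534 = -407265541/35310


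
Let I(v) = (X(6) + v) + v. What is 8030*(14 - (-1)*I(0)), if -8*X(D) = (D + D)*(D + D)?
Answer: -32120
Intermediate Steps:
X(D) = -D**2/2 (X(D) = -(D + D)*(D + D)/8 = -2*D*2*D/8 = -D**2/2)
I(v) = -18 + 2*v (I(v) = (-1/2*6**2 + v) + v = (-1/2*36 + v) + v = (-18 + v) + v = -18 + 2*v)
8030*(14 - (-1)*I(0)) = 8030*(14 - (-1)*(-18 + 2*0)) = 8030*(14 - (-1)*(-18 + 0)) = 8030*(14 - (-1)*(-18)) = 8030*(14 - 1*18) = 8030*(14 - 18) = 8030*(-4) = -32120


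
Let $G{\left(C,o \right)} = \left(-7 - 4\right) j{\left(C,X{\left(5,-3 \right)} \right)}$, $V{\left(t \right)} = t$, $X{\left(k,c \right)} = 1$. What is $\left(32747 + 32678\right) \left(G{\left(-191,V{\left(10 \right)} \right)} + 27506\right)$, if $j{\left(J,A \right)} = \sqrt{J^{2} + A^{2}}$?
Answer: $1799580050 - 719675 \sqrt{36482} \approx 1.6621 \cdot 10^{9}$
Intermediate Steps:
$j{\left(J,A \right)} = \sqrt{A^{2} + J^{2}}$
$G{\left(C,o \right)} = - 11 \sqrt{1 + C^{2}}$ ($G{\left(C,o \right)} = \left(-7 - 4\right) \sqrt{1^{2} + C^{2}} = - 11 \sqrt{1 + C^{2}}$)
$\left(32747 + 32678\right) \left(G{\left(-191,V{\left(10 \right)} \right)} + 27506\right) = \left(32747 + 32678\right) \left(- 11 \sqrt{1 + \left(-191\right)^{2}} + 27506\right) = 65425 \left(- 11 \sqrt{1 + 36481} + 27506\right) = 65425 \left(- 11 \sqrt{36482} + 27506\right) = 65425 \left(27506 - 11 \sqrt{36482}\right) = 1799580050 - 719675 \sqrt{36482}$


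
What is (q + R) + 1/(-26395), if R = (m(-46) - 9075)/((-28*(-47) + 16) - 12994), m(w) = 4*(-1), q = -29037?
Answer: -1276840837941/43974070 ≈ -29036.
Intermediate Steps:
m(w) = -4
R = 1297/1666 (R = (-4 - 9075)/((-28*(-47) + 16) - 12994) = -9079/((1316 + 16) - 12994) = -9079/(1332 - 12994) = -9079/(-11662) = -9079*(-1/11662) = 1297/1666 ≈ 0.77851)
(q + R) + 1/(-26395) = (-29037 + 1297/1666) + 1/(-26395) = -48374345/1666 - 1/26395 = -1276840837941/43974070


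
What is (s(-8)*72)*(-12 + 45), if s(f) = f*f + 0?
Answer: 152064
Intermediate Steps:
s(f) = f² (s(f) = f² + 0 = f²)
(s(-8)*72)*(-12 + 45) = ((-8)²*72)*(-12 + 45) = (64*72)*33 = 4608*33 = 152064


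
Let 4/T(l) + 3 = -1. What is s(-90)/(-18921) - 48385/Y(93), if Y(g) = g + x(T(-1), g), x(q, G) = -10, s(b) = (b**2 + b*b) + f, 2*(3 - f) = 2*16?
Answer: -916836106/1570443 ≈ -583.81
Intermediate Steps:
f = -13 (f = 3 - 16 = -13)
T(l) = -1 (T(l) = 4/(-3 - 1) = 4/(-4) = 4*(-1/4) = -1)
s(b) = -13 + 2*b**2 (s(b) = (b**2 + b*b) - 13 = (b**2 + b**2) - 13 = 2*b**2 - 13 = -13 + 2*b**2)
Y(g) = -10 + g (Y(g) = g - 10 = -10 + g)
s(-90)/(-18921) - 48385/Y(93) = (-13 + 2*(-90)**2)/(-18921) - 48385/(-10 + 93) = (-13 + 2*8100)*(-1/18921) - 48385/83 = (-13 + 16200)*(-1/18921) - 48385*1/83 = 16187*(-1/18921) - 48385/83 = -16187/18921 - 48385/83 = -916836106/1570443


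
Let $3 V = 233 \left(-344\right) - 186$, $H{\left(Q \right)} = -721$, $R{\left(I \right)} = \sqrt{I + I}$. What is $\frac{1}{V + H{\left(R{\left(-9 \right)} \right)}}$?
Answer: $- \frac{3}{82501} \approx -3.6363 \cdot 10^{-5}$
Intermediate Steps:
$R{\left(I \right)} = \sqrt{2} \sqrt{I}$ ($R{\left(I \right)} = \sqrt{2 I} = \sqrt{2} \sqrt{I}$)
$V = - \frac{80338}{3}$ ($V = \frac{233 \left(-344\right) - 186}{3} = \frac{-80152 - 186}{3} = \frac{1}{3} \left(-80338\right) = - \frac{80338}{3} \approx -26779.0$)
$\frac{1}{V + H{\left(R{\left(-9 \right)} \right)}} = \frac{1}{- \frac{80338}{3} - 721} = \frac{1}{- \frac{82501}{3}} = - \frac{3}{82501}$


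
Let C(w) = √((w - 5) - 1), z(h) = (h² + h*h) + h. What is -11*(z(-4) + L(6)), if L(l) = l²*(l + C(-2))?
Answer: -2684 - 792*I*√2 ≈ -2684.0 - 1120.1*I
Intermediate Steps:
z(h) = h + 2*h² (z(h) = (h² + h²) + h = 2*h² + h = h + 2*h²)
C(w) = √(-6 + w) (C(w) = √((-5 + w) - 1) = √(-6 + w))
L(l) = l²*(l + 2*I*√2) (L(l) = l²*(l + √(-6 - 2)) = l²*(l + √(-8)) = l²*(l + 2*I*√2))
-11*(z(-4) + L(6)) = -11*(-4*(1 + 2*(-4)) + 6²*(6 + 2*I*√2)) = -11*(-4*(1 - 8) + 36*(6 + 2*I*√2)) = -11*(-4*(-7) + (216 + 72*I*√2)) = -11*(28 + (216 + 72*I*√2)) = -11*(244 + 72*I*√2) = -2684 - 792*I*√2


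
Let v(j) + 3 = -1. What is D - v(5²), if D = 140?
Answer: 144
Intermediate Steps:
v(j) = -4 (v(j) = -3 - 1 = -4)
D - v(5²) = 140 - 1*(-4) = 140 + 4 = 144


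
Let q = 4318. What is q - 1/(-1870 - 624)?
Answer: 10769093/2494 ≈ 4318.0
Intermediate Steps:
q - 1/(-1870 - 624) = 4318 - 1/(-1870 - 624) = 4318 - 1/(-2494) = 4318 - 1*(-1/2494) = 4318 + 1/2494 = 10769093/2494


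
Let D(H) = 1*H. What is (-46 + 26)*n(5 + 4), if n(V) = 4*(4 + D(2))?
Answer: -480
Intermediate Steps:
D(H) = H
n(V) = 24 (n(V) = 4*(4 + 2) = 4*6 = 24)
(-46 + 26)*n(5 + 4) = (-46 + 26)*24 = -20*24 = -480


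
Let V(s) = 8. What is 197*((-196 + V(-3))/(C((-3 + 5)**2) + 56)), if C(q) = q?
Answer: -9259/15 ≈ -617.27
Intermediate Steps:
197*((-196 + V(-3))/(C((-3 + 5)**2) + 56)) = 197*((-196 + 8)/((-3 + 5)**2 + 56)) = 197*(-188/(2**2 + 56)) = 197*(-188/(4 + 56)) = 197*(-188/60) = 197*(-188*1/60) = 197*(-47/15) = -9259/15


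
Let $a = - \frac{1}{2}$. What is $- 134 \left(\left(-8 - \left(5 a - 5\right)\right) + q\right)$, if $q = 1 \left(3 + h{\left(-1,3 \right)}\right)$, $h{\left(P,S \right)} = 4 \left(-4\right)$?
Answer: $1809$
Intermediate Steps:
$h{\left(P,S \right)} = -16$
$a = - \frac{1}{2}$ ($a = \left(-1\right) \frac{1}{2} = - \frac{1}{2} \approx -0.5$)
$q = -13$ ($q = 1 \left(3 - 16\right) = 1 \left(-13\right) = -13$)
$- 134 \left(\left(-8 - \left(5 a - 5\right)\right) + q\right) = - 134 \left(\left(-8 - \left(5 \left(- \frac{1}{2}\right) - 5\right)\right) - 13\right) = - 134 \left(\left(-8 - \left(- \frac{5}{2} - 5\right)\right) - 13\right) = - 134 \left(\left(-8 - - \frac{15}{2}\right) - 13\right) = - 134 \left(\left(-8 + \frac{15}{2}\right) - 13\right) = - 134 \left(- \frac{1}{2} - 13\right) = \left(-134\right) \left(- \frac{27}{2}\right) = 1809$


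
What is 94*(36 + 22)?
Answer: 5452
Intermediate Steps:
94*(36 + 22) = 94*58 = 5452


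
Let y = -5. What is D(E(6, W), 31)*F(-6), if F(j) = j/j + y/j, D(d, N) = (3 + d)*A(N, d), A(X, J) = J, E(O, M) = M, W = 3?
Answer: 33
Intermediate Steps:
D(d, N) = d*(3 + d) (D(d, N) = (3 + d)*d = d*(3 + d))
F(j) = 1 - 5/j (F(j) = j/j - 5/j = 1 - 5/j)
D(E(6, W), 31)*F(-6) = (3*(3 + 3))*((-5 - 6)/(-6)) = (3*6)*(-1/6*(-11)) = 18*(11/6) = 33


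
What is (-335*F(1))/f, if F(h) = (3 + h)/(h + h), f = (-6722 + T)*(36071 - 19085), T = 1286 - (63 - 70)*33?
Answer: 67/8841213 ≈ 7.5781e-6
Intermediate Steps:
T = 1517 (T = 1286 - (-7)*33 = 1286 - 1*(-231) = 1286 + 231 = 1517)
f = -88412130 (f = (-6722 + 1517)*(36071 - 19085) = -5205*16986 = -88412130)
F(h) = (3 + h)/(2*h) (F(h) = (3 + h)/((2*h)) = (3 + h)*(1/(2*h)) = (3 + h)/(2*h))
(-335*F(1))/f = -335*(3 + 1)/(2*1)/(-88412130) = -335*4/2*(-1/88412130) = -335*2*(-1/88412130) = -670*(-1/88412130) = 67/8841213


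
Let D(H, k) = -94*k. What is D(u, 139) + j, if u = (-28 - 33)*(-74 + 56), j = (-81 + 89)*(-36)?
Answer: -13354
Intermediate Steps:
j = -288 (j = 8*(-36) = -288)
u = 1098 (u = -61*(-18) = 1098)
D(u, 139) + j = -94*139 - 288 = -13066 - 288 = -13354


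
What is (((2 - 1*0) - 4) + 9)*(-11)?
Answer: -77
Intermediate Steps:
(((2 - 1*0) - 4) + 9)*(-11) = (((2 + 0) - 4) + 9)*(-11) = ((2 - 4) + 9)*(-11) = (-2 + 9)*(-11) = 7*(-11) = -77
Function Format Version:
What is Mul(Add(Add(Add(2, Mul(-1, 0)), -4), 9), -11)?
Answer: -77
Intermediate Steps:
Mul(Add(Add(Add(2, Mul(-1, 0)), -4), 9), -11) = Mul(Add(Add(Add(2, 0), -4), 9), -11) = Mul(Add(Add(2, -4), 9), -11) = Mul(Add(-2, 9), -11) = Mul(7, -11) = -77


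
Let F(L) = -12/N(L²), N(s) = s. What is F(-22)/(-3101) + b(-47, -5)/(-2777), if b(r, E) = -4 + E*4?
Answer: 9013635/1041988717 ≈ 0.0086504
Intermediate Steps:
b(r, E) = -4 + 4*E
F(L) = -12/L²
F(-22)/(-3101) + b(-47, -5)/(-2777) = -12/(-22)²/(-3101) + (-4 + 4*(-5))/(-2777) = -12*1/484*(-1/3101) + (-4 - 20)*(-1/2777) = -3/121*(-1/3101) - 24*(-1/2777) = 3/375221 + 24/2777 = 9013635/1041988717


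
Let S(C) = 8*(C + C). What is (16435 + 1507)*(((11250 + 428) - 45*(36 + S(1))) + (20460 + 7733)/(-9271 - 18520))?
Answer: 4655664888430/27791 ≈ 1.6752e+8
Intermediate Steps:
S(C) = 16*C (S(C) = 8*(2*C) = 16*C)
(16435 + 1507)*(((11250 + 428) - 45*(36 + S(1))) + (20460 + 7733)/(-9271 - 18520)) = (16435 + 1507)*(((11250 + 428) - 45*(36 + 16*1)) + (20460 + 7733)/(-9271 - 18520)) = 17942*((11678 - 45*(36 + 16)) + 28193/(-27791)) = 17942*((11678 - 45*52) + 28193*(-1/27791)) = 17942*((11678 - 2340) - 28193/27791) = 17942*(9338 - 28193/27791) = 17942*(259484165/27791) = 4655664888430/27791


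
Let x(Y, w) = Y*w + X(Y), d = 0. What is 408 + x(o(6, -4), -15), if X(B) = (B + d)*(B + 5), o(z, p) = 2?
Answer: 392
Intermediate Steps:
X(B) = B*(5 + B) (X(B) = (B + 0)*(B + 5) = B*(5 + B))
x(Y, w) = Y*w + Y*(5 + Y)
408 + x(o(6, -4), -15) = 408 + 2*(5 + 2 - 15) = 408 + 2*(-8) = 408 - 16 = 392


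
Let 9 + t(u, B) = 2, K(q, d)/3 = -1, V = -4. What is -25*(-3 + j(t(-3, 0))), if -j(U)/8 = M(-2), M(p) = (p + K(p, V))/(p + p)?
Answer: 325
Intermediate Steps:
K(q, d) = -3 (K(q, d) = 3*(-1) = -3)
t(u, B) = -7 (t(u, B) = -9 + 2 = -7)
M(p) = (-3 + p)/(2*p) (M(p) = (p - 3)/(p + p) = (-3 + p)/((2*p)) = (-3 + p)*(1/(2*p)) = (-3 + p)/(2*p))
j(U) = -10 (j(U) = -4*(-3 - 2)/(-2) = -4*(-1)*(-5)/2 = -8*5/4 = -10)
-25*(-3 + j(t(-3, 0))) = -25*(-3 - 10) = -25*(-13) = 325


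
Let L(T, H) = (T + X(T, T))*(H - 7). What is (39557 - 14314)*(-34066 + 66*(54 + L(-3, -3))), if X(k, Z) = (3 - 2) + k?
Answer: -686660086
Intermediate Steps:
X(k, Z) = 1 + k
L(T, H) = (1 + 2*T)*(-7 + H) (L(T, H) = (T + (1 + T))*(H - 7) = (1 + 2*T)*(-7 + H))
(39557 - 14314)*(-34066 + 66*(54 + L(-3, -3))) = (39557 - 14314)*(-34066 + 66*(54 + (-7 - 3 - 14*(-3) + 2*(-3)*(-3)))) = 25243*(-34066 + 66*(54 + (-7 - 3 + 42 + 18))) = 25243*(-34066 + 66*(54 + 50)) = 25243*(-34066 + 66*104) = 25243*(-34066 + 6864) = 25243*(-27202) = -686660086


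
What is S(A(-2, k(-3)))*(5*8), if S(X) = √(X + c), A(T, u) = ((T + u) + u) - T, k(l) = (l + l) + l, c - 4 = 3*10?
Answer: 160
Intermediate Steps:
c = 34 (c = 4 + 3*10 = 4 + 30 = 34)
k(l) = 3*l (k(l) = 2*l + l = 3*l)
A(T, u) = 2*u (A(T, u) = (T + 2*u) - T = 2*u)
S(X) = √(34 + X) (S(X) = √(X + 34) = √(34 + X))
S(A(-2, k(-3)))*(5*8) = √(34 + 2*(3*(-3)))*(5*8) = √(34 + 2*(-9))*40 = √(34 - 18)*40 = √16*40 = 4*40 = 160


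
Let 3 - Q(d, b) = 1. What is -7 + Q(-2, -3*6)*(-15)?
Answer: -37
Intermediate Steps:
Q(d, b) = 2 (Q(d, b) = 3 - 1*1 = 3 - 1 = 2)
-7 + Q(-2, -3*6)*(-15) = -7 + 2*(-15) = -7 - 30 = -37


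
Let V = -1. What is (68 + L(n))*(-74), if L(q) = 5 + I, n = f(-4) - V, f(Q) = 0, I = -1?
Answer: -5328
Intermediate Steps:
n = 1 (n = 0 - 1*(-1) = 0 + 1 = 1)
L(q) = 4 (L(q) = 5 - 1 = 4)
(68 + L(n))*(-74) = (68 + 4)*(-74) = 72*(-74) = -5328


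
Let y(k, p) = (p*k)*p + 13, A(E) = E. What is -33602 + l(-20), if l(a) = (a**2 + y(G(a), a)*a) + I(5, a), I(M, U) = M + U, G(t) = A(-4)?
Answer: -1477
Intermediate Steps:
G(t) = -4
y(k, p) = 13 + k*p**2 (y(k, p) = (k*p)*p + 13 = k*p**2 + 13 = 13 + k*p**2)
l(a) = 5 + a + a**2 + a*(13 - 4*a**2) (l(a) = (a**2 + (13 - 4*a**2)*a) + (5 + a) = (a**2 + a*(13 - 4*a**2)) + (5 + a) = 5 + a + a**2 + a*(13 - 4*a**2))
-33602 + l(-20) = -33602 + (5 + (-20)**2 - 4*(-20)**3 + 14*(-20)) = -33602 + (5 + 400 - 4*(-8000) - 280) = -33602 + (5 + 400 + 32000 - 280) = -33602 + 32125 = -1477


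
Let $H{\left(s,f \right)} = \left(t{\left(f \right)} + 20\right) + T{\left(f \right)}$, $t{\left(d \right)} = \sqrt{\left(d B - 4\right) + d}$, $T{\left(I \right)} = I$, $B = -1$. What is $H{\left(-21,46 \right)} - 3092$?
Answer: $-3026 + 2 i \approx -3026.0 + 2.0 i$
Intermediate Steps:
$t{\left(d \right)} = 2 i$ ($t{\left(d \right)} = \sqrt{\left(d \left(-1\right) - 4\right) + d} = \sqrt{\left(- d - 4\right) + d} = \sqrt{\left(-4 - d\right) + d} = \sqrt{-4} = 2 i$)
$H{\left(s,f \right)} = 20 + f + 2 i$ ($H{\left(s,f \right)} = \left(2 i + 20\right) + f = \left(20 + 2 i\right) + f = 20 + f + 2 i$)
$H{\left(-21,46 \right)} - 3092 = \left(20 + 46 + 2 i\right) - 3092 = \left(66 + 2 i\right) - 3092 = -3026 + 2 i$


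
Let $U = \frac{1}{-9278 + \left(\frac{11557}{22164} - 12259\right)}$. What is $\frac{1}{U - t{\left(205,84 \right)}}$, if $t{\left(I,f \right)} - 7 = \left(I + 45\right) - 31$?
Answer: $- \frac{477334511}{107877621650} \approx -0.0044248$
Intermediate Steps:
$t{\left(I,f \right)} = 21 + I$ ($t{\left(I,f \right)} = 7 + \left(\left(I + 45\right) - 31\right) = 7 + \left(\left(45 + I\right) - 31\right) = 7 + \left(14 + I\right) = 21 + I$)
$U = - \frac{22164}{477334511}$ ($U = \frac{1}{-9278 + \left(11557 \cdot \frac{1}{22164} - 12259\right)} = \frac{1}{-9278 + \left(\frac{11557}{22164} - 12259\right)} = \frac{1}{-9278 - \frac{271696919}{22164}} = \frac{1}{- \frac{477334511}{22164}} = - \frac{22164}{477334511} \approx -4.6433 \cdot 10^{-5}$)
$\frac{1}{U - t{\left(205,84 \right)}} = \frac{1}{- \frac{22164}{477334511} - \left(21 + 205\right)} = \frac{1}{- \frac{22164}{477334511} - 226} = \frac{1}{- \frac{107877621650}{477334511}} = - \frac{477334511}{107877621650}$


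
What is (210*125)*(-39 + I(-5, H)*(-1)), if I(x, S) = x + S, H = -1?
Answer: -866250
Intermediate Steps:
I(x, S) = S + x
(210*125)*(-39 + I(-5, H)*(-1)) = (210*125)*(-39 + (-1 - 5)*(-1)) = 26250*(-39 - 6*(-1)) = 26250*(-39 + 6) = 26250*(-33) = -866250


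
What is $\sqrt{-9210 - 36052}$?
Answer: $i \sqrt{45262} \approx 212.75 i$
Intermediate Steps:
$\sqrt{-9210 - 36052} = \sqrt{-45262} = i \sqrt{45262}$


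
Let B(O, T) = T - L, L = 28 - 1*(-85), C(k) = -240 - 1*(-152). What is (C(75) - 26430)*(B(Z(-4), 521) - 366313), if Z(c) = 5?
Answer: 9703068790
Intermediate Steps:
C(k) = -88 (C(k) = -240 + 152 = -88)
L = 113 (L = 28 + 85 = 113)
B(O, T) = -113 + T (B(O, T) = T - 1*113 = T - 113 = -113 + T)
(C(75) - 26430)*(B(Z(-4), 521) - 366313) = (-88 - 26430)*((-113 + 521) - 366313) = -26518*(408 - 366313) = -26518*(-365905) = 9703068790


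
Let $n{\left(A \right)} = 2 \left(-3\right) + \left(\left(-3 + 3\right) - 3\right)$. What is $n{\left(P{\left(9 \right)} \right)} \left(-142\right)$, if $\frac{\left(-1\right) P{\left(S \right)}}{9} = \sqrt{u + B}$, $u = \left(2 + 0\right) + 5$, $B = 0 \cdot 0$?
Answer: $1278$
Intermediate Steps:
$B = 0$
$u = 7$ ($u = 2 + 5 = 7$)
$P{\left(S \right)} = - 9 \sqrt{7}$ ($P{\left(S \right)} = - 9 \sqrt{7 + 0} = - 9 \sqrt{7}$)
$n{\left(A \right)} = -9$ ($n{\left(A \right)} = -6 + \left(0 - 3\right) = -6 - 3 = -9$)
$n{\left(P{\left(9 \right)} \right)} \left(-142\right) = \left(-9\right) \left(-142\right) = 1278$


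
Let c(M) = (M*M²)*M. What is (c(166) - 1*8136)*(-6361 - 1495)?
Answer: -5965257200000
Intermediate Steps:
c(M) = M⁴ (c(M) = M³*M = M⁴)
(c(166) - 1*8136)*(-6361 - 1495) = (166⁴ - 1*8136)*(-6361 - 1495) = (759333136 - 8136)*(-7856) = 759325000*(-7856) = -5965257200000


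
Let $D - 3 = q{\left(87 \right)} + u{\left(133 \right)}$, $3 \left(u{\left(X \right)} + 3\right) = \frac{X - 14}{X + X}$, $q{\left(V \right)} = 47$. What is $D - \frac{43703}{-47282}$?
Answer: $\frac{64780723}{1347537} \approx 48.073$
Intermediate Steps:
$u{\left(X \right)} = -3 + \frac{-14 + X}{6 X}$ ($u{\left(X \right)} = -3 + \frac{\left(X - 14\right) \frac{1}{X + X}}{3} = -3 + \frac{\left(-14 + X\right) \frac{1}{2 X}}{3} = -3 + \frac{\frac{1}{2} \frac{1}{X} \left(-14 + X\right)}{3} = -3 + \frac{-14 + X}{6 X}$)
$D = \frac{5375}{114}$ ($D = 3 + \left(47 + \frac{-14 - 2261}{6 \cdot 133}\right) = 3 + \left(47 + \frac{1}{6} \cdot \frac{1}{133} \left(-14 - 2261\right)\right) = 3 + \left(47 + \frac{1}{6} \cdot \frac{1}{133} \left(-2275\right)\right) = 3 + \left(47 - \frac{325}{114}\right) = 3 + \frac{5033}{114} = \frac{5375}{114} \approx 47.149$)
$D - \frac{43703}{-47282} = \frac{5375}{114} - \frac{43703}{-47282} = \frac{5375}{114} - - \frac{43703}{47282} = \frac{5375}{114} + \frac{43703}{47282} = \frac{64780723}{1347537}$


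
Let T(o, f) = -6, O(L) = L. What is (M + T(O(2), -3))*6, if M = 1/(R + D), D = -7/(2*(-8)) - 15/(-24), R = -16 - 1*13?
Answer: -5396/149 ≈ -36.215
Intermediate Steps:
R = -29 (R = -16 - 13 = -29)
D = 17/16 (D = -7/(-16) - 15*(-1/24) = -7*(-1/16) + 5/8 = 7/16 + 5/8 = 17/16 ≈ 1.0625)
M = -16/447 (M = 1/(-29 + 17/16) = 1/(-447/16) = -16/447 ≈ -0.035794)
(M + T(O(2), -3))*6 = (-16/447 - 6)*6 = -2698/447*6 = -5396/149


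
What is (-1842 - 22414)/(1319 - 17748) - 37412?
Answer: -614617492/16429 ≈ -37411.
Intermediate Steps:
(-1842 - 22414)/(1319 - 17748) - 37412 = -24256/(-16429) - 37412 = -24256*(-1/16429) - 37412 = 24256/16429 - 37412 = -614617492/16429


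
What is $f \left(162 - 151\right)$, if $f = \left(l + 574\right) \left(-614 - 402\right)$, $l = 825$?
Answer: $-15635224$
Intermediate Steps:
$f = -1421384$ ($f = \left(825 + 574\right) \left(-614 - 402\right) = 1399 \left(-1016\right) = -1421384$)
$f \left(162 - 151\right) = - 1421384 \left(162 - 151\right) = \left(-1421384\right) 11 = -15635224$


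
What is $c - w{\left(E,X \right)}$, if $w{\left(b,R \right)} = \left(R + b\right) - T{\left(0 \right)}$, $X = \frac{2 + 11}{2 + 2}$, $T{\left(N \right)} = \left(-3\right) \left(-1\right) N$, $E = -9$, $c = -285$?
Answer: $- \frac{1117}{4} \approx -279.25$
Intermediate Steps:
$T{\left(N \right)} = 3 N$
$X = \frac{13}{4} \approx 3.25$
$w{\left(b,R \right)} = R + b$ ($w{\left(b,R \right)} = \left(R + b\right) - 3 \cdot 0 = \left(R + b\right) - 0 = \left(R + b\right) + 0 = R + b$)
$c - w{\left(E,X \right)} = -285 - \left(\frac{13}{4} - 9\right) = -285 - - \frac{23}{4} = -285 + \frac{23}{4} = - \frac{1117}{4}$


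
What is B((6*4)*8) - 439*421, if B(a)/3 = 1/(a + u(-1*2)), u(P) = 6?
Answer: -12198053/66 ≈ -1.8482e+5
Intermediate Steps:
B(a) = 3/(6 + a) (B(a) = 3/(a + 6) = 3/(6 + a))
B((6*4)*8) - 439*421 = 3/(6 + (6*4)*8) - 439*421 = 3/(6 + 24*8) - 184819 = 3/(6 + 192) - 184819 = 3/198 - 184819 = 3*(1/198) - 184819 = 1/66 - 184819 = -12198053/66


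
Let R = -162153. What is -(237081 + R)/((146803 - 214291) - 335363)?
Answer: 74928/402851 ≈ 0.18599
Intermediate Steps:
-(237081 + R)/((146803 - 214291) - 335363) = -(237081 - 162153)/((146803 - 214291) - 335363) = -74928/(-67488 - 335363) = -74928/(-402851) = -74928*(-1)/402851 = -1*(-74928/402851) = 74928/402851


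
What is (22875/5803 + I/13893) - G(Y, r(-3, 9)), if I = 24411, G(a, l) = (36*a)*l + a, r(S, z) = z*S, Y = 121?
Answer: 3157570217399/26873693 ≈ 1.1750e+5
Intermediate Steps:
r(S, z) = S*z
G(a, l) = a + 36*a*l (G(a, l) = 36*a*l + a = a + 36*a*l)
(22875/5803 + I/13893) - G(Y, r(-3, 9)) = (22875/5803 + 24411/13893) - 121*(1 + 36*(-3*9)) = (22875*(1/5803) + 24411*(1/13893)) - 121*(1 + 36*(-27)) = (22875/5803 + 8137/4631) - 121*(1 - 972) = 153153136/26873693 - 121*(-971) = 153153136/26873693 - 1*(-117491) = 153153136/26873693 + 117491 = 3157570217399/26873693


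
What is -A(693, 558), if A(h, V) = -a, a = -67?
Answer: -67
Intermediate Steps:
A(h, V) = 67 (A(h, V) = -1*(-67) = 67)
-A(693, 558) = -1*67 = -67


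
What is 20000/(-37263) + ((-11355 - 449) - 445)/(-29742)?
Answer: -46135171/369425382 ≈ -0.12488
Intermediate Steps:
20000/(-37263) + ((-11355 - 449) - 445)/(-29742) = 20000*(-1/37263) + (-11804 - 445)*(-1/29742) = -20000/37263 - 12249*(-1/29742) = -20000/37263 + 4083/9914 = -46135171/369425382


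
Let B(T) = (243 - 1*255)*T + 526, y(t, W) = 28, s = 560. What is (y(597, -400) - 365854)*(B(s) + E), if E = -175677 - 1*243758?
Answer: 155706154554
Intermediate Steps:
E = -419435 (E = -175677 - 243758 = -419435)
B(T) = 526 - 12*T (B(T) = (243 - 255)*T + 526 = -12*T + 526 = 526 - 12*T)
(y(597, -400) - 365854)*(B(s) + E) = (28 - 365854)*((526 - 12*560) - 419435) = -365826*((526 - 6720) - 419435) = -365826*(-6194 - 419435) = -365826*(-425629) = 155706154554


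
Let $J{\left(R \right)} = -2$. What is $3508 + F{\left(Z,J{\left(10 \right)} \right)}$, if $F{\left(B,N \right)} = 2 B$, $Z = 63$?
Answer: $3634$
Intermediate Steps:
$3508 + F{\left(Z,J{\left(10 \right)} \right)} = 3508 + 2 \cdot 63 = 3508 + 126 = 3634$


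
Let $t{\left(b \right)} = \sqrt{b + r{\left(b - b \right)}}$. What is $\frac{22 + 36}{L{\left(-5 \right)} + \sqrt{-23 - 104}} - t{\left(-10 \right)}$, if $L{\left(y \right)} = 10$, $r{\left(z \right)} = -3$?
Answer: $\frac{580}{227} - i \sqrt{13} - \frac{58 i \sqrt{127}}{227} \approx 2.5551 - 6.485 i$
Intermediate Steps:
$t{\left(b \right)} = \sqrt{-3 + b}$ ($t{\left(b \right)} = \sqrt{b - 3} = \sqrt{-3 + b}$)
$\frac{22 + 36}{L{\left(-5 \right)} + \sqrt{-23 - 104}} - t{\left(-10 \right)} = \frac{22 + 36}{10 + \sqrt{-23 - 104}} - \sqrt{-3 - 10} = \frac{58}{10 + \sqrt{-127}} - \sqrt{-13} = \frac{58}{10 + i \sqrt{127}} - i \sqrt{13}$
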